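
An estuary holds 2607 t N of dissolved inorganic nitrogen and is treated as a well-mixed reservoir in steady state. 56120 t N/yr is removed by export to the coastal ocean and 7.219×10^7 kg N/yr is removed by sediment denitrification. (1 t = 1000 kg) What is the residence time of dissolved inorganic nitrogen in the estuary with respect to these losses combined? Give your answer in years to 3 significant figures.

0.0203 yr

Convert the sediment denitrification flux: 7.219×10^7 kg N/yr = 72190 t N/yr.
Total removal = 56120 + 72190 = 128310 t N/yr.
τ = M / ΣF_out = 2607 / 128310 = 0.02032 yr.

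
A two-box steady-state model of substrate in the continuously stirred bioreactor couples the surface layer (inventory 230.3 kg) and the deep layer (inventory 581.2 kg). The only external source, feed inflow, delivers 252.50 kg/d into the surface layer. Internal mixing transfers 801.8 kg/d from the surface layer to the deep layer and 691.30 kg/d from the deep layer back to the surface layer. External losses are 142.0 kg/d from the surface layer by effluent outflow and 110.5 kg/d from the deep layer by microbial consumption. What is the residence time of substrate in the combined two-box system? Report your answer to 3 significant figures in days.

Treat the two boxes together as one reservoir: the mixing fluxes between them are internal recycling, so τ = ΣM / Σ(external losses).
M_total = 230.3 + 581.2 = 811.50 kg.
ΣF_external_out = 142.0 + 110.5 = 252.50 kg/d.
τ = M_total / ΣF_ext = 811.50 / 252.50 = 3.214 d.

3.21 d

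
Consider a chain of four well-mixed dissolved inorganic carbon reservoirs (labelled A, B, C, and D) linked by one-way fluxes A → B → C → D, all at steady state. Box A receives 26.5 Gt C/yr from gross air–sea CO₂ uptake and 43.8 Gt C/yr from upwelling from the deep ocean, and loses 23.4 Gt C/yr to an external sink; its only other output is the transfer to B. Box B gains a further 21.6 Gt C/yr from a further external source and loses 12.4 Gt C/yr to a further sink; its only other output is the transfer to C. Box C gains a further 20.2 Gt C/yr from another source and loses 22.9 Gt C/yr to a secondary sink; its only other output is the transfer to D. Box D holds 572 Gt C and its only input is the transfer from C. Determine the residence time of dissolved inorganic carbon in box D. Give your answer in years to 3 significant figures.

10.7 yr

Box A: F(A→B) = (26.5 + 43.8) − 23.4 = 46.900 Gt C/yr.
Box B: F(B→C) = (46.900 + 21.6) − 12.4 = 56.100 Gt C/yr.
Box C: F(C→D) = (56.100 + 20.2) − 22.9 = 53.400 Gt C/yr.
Box D throughput = its input = 53.400 Gt C/yr; τ = 572 / 53.400 = 10.71 yr.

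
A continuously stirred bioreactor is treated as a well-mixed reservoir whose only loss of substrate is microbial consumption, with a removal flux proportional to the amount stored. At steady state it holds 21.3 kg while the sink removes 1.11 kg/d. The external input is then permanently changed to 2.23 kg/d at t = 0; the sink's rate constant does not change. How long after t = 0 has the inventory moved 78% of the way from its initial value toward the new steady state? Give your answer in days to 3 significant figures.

τ = M₀/F₀ = 21.3/1.11 = 19.19 d.
The remaining gap fraction is e^(−t/τ); 78% covered ⇒ e^(−t/τ) = 0.220.
t = −τ ln(0.220) = 19.19 × 1.514 = 29.05 d.

29.1 d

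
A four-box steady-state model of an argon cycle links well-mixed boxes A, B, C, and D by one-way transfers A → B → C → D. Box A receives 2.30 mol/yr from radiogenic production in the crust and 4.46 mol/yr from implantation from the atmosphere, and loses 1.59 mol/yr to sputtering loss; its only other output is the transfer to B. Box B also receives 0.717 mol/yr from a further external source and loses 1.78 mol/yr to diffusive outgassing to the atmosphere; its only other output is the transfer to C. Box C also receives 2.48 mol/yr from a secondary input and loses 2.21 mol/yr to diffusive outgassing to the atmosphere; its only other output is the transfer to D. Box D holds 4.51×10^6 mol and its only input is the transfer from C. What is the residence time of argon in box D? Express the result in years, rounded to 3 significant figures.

1.03×10^6 yr

Box A: F(A→B) = (2.30 + 4.46) − 1.59 = 5.1700 mol/yr.
Box B: F(B→C) = (5.1700 + 0.717) − 1.78 = 4.1070 mol/yr.
Box C: F(C→D) = (4.1070 + 2.48) − 2.21 = 4.3770 mol/yr.
Box D throughput = its input = 4.3770 mol/yr; τ = 4.51×10^6 / 4.3770 = 1.030×10^6 yr.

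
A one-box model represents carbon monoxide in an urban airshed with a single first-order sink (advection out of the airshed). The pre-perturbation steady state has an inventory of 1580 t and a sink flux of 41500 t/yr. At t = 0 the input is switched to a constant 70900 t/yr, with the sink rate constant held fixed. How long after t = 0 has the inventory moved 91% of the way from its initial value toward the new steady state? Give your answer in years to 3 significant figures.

τ = M₀/F₀ = 1580/41500 = 0.03807 yr.
The remaining gap fraction is e^(−t/τ); 91% covered ⇒ e^(−t/τ) = 0.0900.
t = −τ ln(0.0900) = 0.03807 × 2.408 = 0.09168 yr.

0.0917 yr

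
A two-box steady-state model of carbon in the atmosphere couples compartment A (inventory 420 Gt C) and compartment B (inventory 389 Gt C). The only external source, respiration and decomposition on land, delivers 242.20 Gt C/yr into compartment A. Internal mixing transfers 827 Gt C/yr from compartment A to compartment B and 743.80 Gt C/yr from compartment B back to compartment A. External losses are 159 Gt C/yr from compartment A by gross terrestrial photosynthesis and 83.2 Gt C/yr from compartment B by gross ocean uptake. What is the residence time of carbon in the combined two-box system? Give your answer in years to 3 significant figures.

Treat the two boxes together as one reservoir: the mixing fluxes between them are internal recycling, so τ = ΣM / Σ(external losses).
M_total = 420 + 389 = 809.00 Gt C.
ΣF_external_out = 159 + 83.2 = 242.20 Gt C/yr.
τ = M_total / ΣF_ext = 809.00 / 242.20 = 3.340 yr.

3.34 yr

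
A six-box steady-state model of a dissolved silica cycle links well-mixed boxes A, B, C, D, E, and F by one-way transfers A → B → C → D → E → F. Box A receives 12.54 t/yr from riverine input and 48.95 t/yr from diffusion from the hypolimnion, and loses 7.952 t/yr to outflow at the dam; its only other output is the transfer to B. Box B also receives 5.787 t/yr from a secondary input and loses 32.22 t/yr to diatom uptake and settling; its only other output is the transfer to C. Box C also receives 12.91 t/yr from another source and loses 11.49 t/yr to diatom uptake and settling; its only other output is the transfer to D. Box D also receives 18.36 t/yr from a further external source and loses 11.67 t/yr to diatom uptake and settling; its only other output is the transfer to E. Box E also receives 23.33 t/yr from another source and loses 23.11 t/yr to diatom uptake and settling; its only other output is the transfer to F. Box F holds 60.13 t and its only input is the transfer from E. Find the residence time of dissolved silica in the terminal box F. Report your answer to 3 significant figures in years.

Box A: F(A→B) = (12.54 + 48.95) − 7.952 = 53.538 t/yr.
Box B: F(B→C) = (53.538 + 5.787) − 32.22 = 27.105 t/yr.
Box C: F(C→D) = (27.105 + 12.91) − 11.49 = 28.525 t/yr.
Box D: F(D→E) = (28.525 + 18.36) − 11.67 = 35.215 t/yr.
Box E: F(E→F) = (35.215 + 23.33) − 23.11 = 35.435 t/yr.
Box F throughput = its input = 35.435 t/yr; τ = 60.13 / 35.435 = 1.697 yr.

1.70 yr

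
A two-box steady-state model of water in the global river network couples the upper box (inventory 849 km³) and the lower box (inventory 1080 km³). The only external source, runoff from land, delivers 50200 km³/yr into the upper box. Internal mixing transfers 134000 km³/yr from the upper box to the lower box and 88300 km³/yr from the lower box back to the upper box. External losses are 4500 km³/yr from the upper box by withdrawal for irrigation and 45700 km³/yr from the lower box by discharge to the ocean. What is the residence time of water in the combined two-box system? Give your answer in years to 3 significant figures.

0.0384 yr

For the system as a whole, the A↔B exchange is internal and contributes nothing to the throughput; only the external sinks remove mass.
M_total = 849 + 1080 = 1929.0 km³.
ΣF_external_out = 4500 + 45700 = 50200 km³/yr.
τ = M_total / ΣF_ext = 1929.0 / 50200 = 0.03843 yr.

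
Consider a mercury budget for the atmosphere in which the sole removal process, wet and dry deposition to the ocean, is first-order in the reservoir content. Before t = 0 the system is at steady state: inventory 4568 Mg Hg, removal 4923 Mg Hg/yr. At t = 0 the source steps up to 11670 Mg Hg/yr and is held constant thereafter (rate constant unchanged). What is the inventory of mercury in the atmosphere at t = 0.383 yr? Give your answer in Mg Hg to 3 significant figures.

6690 Mg Hg

The sink rate constant is k = F₀/M₀ = 4923/4568 = 1.078 yr⁻¹.
Solving dM/dt = F₁ − kM with M(0) = M₀ gives M(t) = F₁/k + (M₀ − F₁/k)·e^(−kt).
F₁/k = 11670/1.078 = 10828 Mg Hg; kt = 1.078 × 0.383 = 0.4128, e^(−kt) = 0.6618.
M(0.383) = 10828 + (4568 − 10828) × 0.6618 = 10828 − 4143 = 6685.2 Mg Hg.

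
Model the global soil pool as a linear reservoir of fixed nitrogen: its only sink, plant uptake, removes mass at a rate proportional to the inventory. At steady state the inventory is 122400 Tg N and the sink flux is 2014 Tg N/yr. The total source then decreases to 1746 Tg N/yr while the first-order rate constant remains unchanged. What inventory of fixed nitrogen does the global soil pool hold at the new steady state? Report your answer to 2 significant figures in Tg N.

110000 Tg N

Rate constant k = F/M = 2014 / 122400 = 0.01645 yr⁻¹.
At the new steady state, source = k·M_new ⇒ M_new = 1746 / 0.01645 = 106100 Tg N.
(Equivalently M_new = M × F_new/F_old = 122400 × 1746/2014.)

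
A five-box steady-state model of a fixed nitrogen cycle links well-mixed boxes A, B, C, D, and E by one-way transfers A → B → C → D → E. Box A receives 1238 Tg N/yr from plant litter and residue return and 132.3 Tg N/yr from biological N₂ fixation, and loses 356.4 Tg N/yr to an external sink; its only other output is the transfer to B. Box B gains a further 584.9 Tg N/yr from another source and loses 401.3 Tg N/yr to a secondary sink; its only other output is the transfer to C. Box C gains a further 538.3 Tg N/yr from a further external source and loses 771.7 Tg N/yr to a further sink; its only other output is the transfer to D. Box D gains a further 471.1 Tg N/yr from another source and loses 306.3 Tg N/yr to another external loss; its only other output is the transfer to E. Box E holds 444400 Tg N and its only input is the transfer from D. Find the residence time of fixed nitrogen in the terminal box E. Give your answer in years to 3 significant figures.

Box A: F(A→B) = (1238 + 132.3) − 356.4 = 1013.9 Tg N/yr.
Box B: F(B→C) = (1013.9 + 584.9) − 401.3 = 1197.5 Tg N/yr.
Box C: F(C→D) = (1197.5 + 538.3) − 771.7 = 964.10 Tg N/yr.
Box D: F(D→E) = (964.10 + 471.1) − 306.3 = 1128.9 Tg N/yr.
Box E throughput = its input = 1128.9 Tg N/yr; τ = 444400 / 1128.9 = 393.7 yr.

394 yr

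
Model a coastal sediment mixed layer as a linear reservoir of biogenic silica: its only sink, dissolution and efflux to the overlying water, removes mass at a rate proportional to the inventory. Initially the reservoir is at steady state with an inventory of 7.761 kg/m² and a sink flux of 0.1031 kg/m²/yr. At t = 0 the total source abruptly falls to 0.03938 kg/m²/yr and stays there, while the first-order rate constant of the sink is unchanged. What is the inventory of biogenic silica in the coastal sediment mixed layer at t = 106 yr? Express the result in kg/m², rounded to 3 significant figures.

The sink rate constant is k = F₀/M₀ = 0.1031/7.761 = 0.01328 yr⁻¹.
Solving dM/dt = F₁ − kM with M(0) = M₀ gives M(t) = F₁/k + (M₀ − F₁/k)·e^(−kt).
F₁/k = 0.03938/0.01328 = 2.9644 kg/m²; kt = 0.01328 × 106 = 1.408, e^(−kt) = 0.2446.
M(106) = 2.9644 + (7.761 − 2.9644) × 0.2446 = 2.9644 + 1.173 = 4.1376 kg/m².

4.14 kg/m²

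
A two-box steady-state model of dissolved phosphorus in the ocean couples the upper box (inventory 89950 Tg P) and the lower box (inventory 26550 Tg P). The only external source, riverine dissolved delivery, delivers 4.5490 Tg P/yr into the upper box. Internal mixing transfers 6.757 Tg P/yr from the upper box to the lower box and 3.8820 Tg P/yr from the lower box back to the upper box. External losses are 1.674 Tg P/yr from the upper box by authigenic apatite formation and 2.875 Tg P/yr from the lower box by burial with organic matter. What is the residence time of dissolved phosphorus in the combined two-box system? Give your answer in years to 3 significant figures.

Residence time in the combined system uses the total inventory and the total *external* removal — internal exchanges between the two boxes cancel.
M_total = 89950 + 26550 = 116500 Tg P.
ΣF_external_out = 1.674 + 2.875 = 4.5490 Tg P/yr.
τ = M_total / ΣF_ext = 116500 / 4.5490 = 25610 yr.

25600 yr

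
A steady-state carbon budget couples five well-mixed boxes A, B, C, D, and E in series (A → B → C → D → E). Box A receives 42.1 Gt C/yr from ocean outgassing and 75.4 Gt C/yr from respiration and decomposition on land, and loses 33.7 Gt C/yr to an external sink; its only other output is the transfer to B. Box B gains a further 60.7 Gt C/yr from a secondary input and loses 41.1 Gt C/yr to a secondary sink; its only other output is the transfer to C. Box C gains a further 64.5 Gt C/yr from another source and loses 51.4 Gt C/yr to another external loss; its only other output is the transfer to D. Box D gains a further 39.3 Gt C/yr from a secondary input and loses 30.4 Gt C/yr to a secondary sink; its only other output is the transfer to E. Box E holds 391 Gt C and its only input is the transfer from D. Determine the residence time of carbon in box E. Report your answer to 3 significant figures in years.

Box A: F(A→B) = (42.1 + 75.4) − 33.7 = 83.800 Gt C/yr.
Box B: F(B→C) = (83.800 + 60.7) − 41.1 = 103.40 Gt C/yr.
Box C: F(C→D) = (103.40 + 64.5) − 51.4 = 116.50 Gt C/yr.
Box D: F(D→E) = (116.50 + 39.3) − 30.4 = 125.40 Gt C/yr.
Box E throughput = its input = 125.40 Gt C/yr; τ = 391 / 125.40 = 3.118 yr.

3.12 yr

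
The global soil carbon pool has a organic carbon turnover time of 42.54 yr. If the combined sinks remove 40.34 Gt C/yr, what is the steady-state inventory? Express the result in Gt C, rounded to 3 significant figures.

τ = M/F ⇒ M = τ × F = 42.54 × 40.34 = 1716 Gt C.

1720 Gt C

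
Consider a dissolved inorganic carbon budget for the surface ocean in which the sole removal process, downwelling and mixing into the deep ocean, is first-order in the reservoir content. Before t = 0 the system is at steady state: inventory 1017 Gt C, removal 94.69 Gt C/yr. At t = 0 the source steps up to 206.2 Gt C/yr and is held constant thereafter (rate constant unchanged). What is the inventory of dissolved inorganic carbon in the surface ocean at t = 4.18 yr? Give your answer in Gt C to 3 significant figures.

1400 Gt C

τ = M₀/F₀ = 1017/94.69 = 10.74 yr; rate constant k = 1/τ.
New steady state M_∞ = F₁/k = F₁·τ = 206.2 × 10.74 = 2214.7 Gt C.
M(t) = M_∞ + (M₀ − M_∞)·e^(−t/τ); t/τ = 4.18/10.74 = 0.3892, so e^(−t/τ) = 0.6776.
M(t) = 2214.7 − 1198 × 0.6776 = 1403.1 Gt C.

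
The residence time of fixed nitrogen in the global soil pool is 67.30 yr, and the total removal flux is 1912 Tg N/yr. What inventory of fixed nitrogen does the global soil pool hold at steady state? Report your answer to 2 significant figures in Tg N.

τ = M/F ⇒ M = τ × F = 67.30 × 1912 = 128700 Tg N.

130000 Tg N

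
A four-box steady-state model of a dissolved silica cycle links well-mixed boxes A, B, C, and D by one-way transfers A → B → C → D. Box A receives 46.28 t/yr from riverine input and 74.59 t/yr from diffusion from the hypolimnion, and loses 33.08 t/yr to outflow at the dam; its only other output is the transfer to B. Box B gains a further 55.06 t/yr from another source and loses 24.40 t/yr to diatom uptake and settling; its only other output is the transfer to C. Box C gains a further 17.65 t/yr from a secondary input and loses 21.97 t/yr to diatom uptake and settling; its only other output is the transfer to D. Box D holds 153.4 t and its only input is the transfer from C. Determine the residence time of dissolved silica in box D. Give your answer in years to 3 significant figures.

Box A: F(A→B) = (46.28 + 74.59) − 33.08 = 87.790 t/yr.
Box B: F(B→C) = (87.790 + 55.06) − 24.40 = 118.45 t/yr.
Box C: F(C→D) = (118.45 + 17.65) − 21.97 = 114.13 t/yr.
Box D throughput = its input = 114.13 t/yr; τ = 153.4 / 114.13 = 1.344 yr.

1.34 yr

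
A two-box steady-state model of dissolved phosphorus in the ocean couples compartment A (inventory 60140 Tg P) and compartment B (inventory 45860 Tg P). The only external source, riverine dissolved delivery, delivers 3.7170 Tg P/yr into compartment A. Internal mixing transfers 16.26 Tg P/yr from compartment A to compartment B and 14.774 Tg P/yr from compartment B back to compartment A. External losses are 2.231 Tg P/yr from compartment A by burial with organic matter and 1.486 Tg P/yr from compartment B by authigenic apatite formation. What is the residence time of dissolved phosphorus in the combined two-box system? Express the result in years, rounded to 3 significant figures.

28500 yr

For the system as a whole, the A↔B exchange is internal and contributes nothing to the throughput; only the external sinks remove mass.
M_total = 60140 + 45860 = 106000 Tg P.
ΣF_external_out = 2.231 + 1.486 = 3.7170 Tg P/yr.
τ = M_total / ΣF_ext = 106000 / 3.7170 = 28520 yr.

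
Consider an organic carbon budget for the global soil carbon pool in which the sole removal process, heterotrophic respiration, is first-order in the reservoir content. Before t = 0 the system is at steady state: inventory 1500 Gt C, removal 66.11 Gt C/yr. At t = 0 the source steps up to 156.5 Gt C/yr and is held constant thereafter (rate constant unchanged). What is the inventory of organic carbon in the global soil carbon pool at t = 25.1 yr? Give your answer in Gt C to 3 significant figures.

2870 Gt C

The sink rate constant is k = F₀/M₀ = 66.11/1500 = 0.04407 yr⁻¹.
Solving dM/dt = F₁ − kM with M(0) = M₀ gives M(t) = F₁/k + (M₀ − F₁/k)·e^(−kt).
F₁/k = 156.5/0.04407 = 3550.9 Gt C; kt = 0.04407 × 25.1 = 1.106, e^(−kt) = 0.3308.
M(25.1) = 3550.9 + (1500 − 3550.9) × 0.3308 = 3550.9 − 678.4 = 2872.5 Gt C.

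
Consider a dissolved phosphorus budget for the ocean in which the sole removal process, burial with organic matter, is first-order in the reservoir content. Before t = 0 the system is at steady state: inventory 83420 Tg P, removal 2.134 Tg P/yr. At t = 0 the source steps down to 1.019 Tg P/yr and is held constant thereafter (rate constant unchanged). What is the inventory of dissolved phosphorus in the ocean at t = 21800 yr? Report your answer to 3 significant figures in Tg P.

64800 Tg P

τ = M₀/F₀ = 83420/2.134 = 39090 yr; rate constant k = 1/τ.
New steady state M_∞ = F₁/k = F₁·τ = 1.019 × 39090 = 39834 Tg P.
M(t) = M_∞ + (M₀ − M_∞)·e^(−t/τ); t/τ = 21800/39090 = 0.5577, so e^(−t/τ) = 0.5725.
M(t) = 39834 + 43590 × 0.5725 = 64789 Tg P.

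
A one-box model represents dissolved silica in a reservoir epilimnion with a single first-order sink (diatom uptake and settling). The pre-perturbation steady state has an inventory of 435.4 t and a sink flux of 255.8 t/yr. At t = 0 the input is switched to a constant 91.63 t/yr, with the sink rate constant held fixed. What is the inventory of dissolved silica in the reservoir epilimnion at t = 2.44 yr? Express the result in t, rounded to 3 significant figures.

223 t

The sink rate constant is k = F₀/M₀ = 255.8/435.4 = 0.5875 yr⁻¹.
Solving dM/dt = F₁ − kM with M(0) = M₀ gives M(t) = F₁/k + (M₀ − F₁/k)·e^(−kt).
F₁/k = 91.63/0.5875 = 155.96 t; kt = 0.5875 × 2.44 = 1.434, e^(−kt) = 0.2385.
M(2.44) = 155.96 + (435.4 − 155.96) × 0.2385 = 155.96 + 66.64 = 222.60 t.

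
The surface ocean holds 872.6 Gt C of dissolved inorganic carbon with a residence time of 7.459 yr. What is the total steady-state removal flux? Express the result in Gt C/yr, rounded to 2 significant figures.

120 Gt C/yr

F = M / τ = 872.6 / 7.459 = 117.0 Gt C/yr.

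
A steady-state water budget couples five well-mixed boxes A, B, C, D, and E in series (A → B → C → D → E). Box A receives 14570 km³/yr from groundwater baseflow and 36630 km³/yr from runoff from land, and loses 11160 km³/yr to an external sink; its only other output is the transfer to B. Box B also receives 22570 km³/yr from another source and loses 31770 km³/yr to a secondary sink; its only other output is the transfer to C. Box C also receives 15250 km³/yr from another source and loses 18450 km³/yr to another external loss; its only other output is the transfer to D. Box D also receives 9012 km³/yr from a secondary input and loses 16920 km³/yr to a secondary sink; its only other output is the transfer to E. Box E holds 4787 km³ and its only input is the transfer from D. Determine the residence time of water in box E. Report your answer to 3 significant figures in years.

Box A: F(A→B) = (14570 + 36630) − 11160 = 40040 km³/yr.
Box B: F(B→C) = (40040 + 22570) − 31770 = 30840 km³/yr.
Box C: F(C→D) = (30840 + 15250) − 18450 = 27640 km³/yr.
Box D: F(D→E) = (27640 + 9012) − 16920 = 19732 km³/yr.
Box E throughput = its input = 19732 km³/yr; τ = 4787 / 19732 = 0.2426 yr.

0.243 yr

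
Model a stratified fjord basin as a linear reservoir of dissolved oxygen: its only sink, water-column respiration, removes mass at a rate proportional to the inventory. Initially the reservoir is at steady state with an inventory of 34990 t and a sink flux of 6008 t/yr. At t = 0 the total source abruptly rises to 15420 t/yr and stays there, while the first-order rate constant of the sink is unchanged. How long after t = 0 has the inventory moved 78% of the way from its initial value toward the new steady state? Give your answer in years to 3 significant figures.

τ = M₀/F₀ = 34990/6008 = 5.824 yr.
The remaining gap fraction is e^(−t/τ); 78% covered ⇒ e^(−t/τ) = 0.220.
t = −τ ln(0.220) = 5.824 × 1.514 = 8.818 yr.

8.82 yr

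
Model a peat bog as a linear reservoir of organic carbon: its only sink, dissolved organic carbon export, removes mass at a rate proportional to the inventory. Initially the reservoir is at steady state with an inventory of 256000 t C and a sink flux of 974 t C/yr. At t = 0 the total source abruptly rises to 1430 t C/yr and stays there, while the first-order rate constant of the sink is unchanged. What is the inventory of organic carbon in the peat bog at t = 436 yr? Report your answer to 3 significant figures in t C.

τ = M₀/F₀ = 256000/974 = 262.8 yr; rate constant k = 1/τ.
New steady state M_∞ = F₁/k = F₁·τ = 1430 × 262.8 = 375850 t C.
M(t) = M_∞ + (M₀ − M_∞)·e^(−t/τ); t/τ = 436/262.8 = 1.659, so e^(−t/τ) = 0.1904.
M(t) = 375850 − 119900 × 0.1904 = 353040 t C.

353000 t C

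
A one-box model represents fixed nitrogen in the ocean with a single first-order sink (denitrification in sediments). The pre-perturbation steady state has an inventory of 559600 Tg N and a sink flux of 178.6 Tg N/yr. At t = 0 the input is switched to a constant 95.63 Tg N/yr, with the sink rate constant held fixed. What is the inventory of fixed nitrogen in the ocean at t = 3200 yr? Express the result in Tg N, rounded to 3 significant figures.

393000 Tg N

Residence time τ = M₀/F₀ = 3133 yr. The eventual steady state is M_∞ = M₀·(F₁/F₀) = 559600 × 95.63/178.6 = 299630 Tg N.
The anomaly ΔM(t) = M(t) − M_∞ decays as ΔM₀·e^(−t/τ) with ΔM₀ = 559600 − 299630 = 260000 Tg N.
At t = 3200 yr, e^(−t/τ) = e^(−1.021) = 0.3601, so ΔM = 93620 Tg N and M = 299630 + 93620 = 393250 Tg N.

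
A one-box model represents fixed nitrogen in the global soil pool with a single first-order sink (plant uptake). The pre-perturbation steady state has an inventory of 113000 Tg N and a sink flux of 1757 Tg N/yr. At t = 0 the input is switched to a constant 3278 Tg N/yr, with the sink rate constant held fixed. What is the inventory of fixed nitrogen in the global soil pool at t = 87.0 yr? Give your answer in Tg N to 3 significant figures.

Residence time τ = M₀/F₀ = 64.31 yr. The eventual steady state is M_∞ = M₀·(F₁/F₀) = 113000 × 3278/1757 = 210820 Tg N.
The anomaly ΔM(t) = M(t) − M_∞ decays as ΔM₀·e^(−t/τ) with ΔM₀ = 113000 − 210820 = −97820 Tg N.
At t = 87.0 yr, e^(−t/τ) = e^(−1.353) = 0.2585, so ΔM = −25290 Tg N and M = 210820 − 25290 = 185530 Tg N.

186000 Tg N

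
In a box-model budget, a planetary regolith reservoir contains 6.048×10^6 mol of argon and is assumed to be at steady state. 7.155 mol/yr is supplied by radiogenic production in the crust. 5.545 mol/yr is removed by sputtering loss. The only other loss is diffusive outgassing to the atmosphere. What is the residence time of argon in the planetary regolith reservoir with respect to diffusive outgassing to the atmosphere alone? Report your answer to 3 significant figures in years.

At steady state ΣF_in = ΣF_out.
ΣF_in = 7.1550 mol/yr.
Diffusive outgassing to the atmosphere flux = ΣF_in − (5.545) = 7.1550 − 5.545 = 1.610 mol/yr.
τ = M / F = 6.048×10^6 / 1.610 = 3.757×10^6 yr.

3.76×10^6 yr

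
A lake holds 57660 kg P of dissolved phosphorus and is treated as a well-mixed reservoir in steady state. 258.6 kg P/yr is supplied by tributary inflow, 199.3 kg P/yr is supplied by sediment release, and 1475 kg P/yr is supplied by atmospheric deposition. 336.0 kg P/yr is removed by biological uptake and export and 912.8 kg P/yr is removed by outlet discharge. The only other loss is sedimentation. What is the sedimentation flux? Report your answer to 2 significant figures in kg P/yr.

680 kg P/yr

At steady state ΣF_in = ΣF_out.
ΣF_in = 258.6 + 199.3 + 1475 = 1932.9 kg P/yr.
Sedimentation flux = ΣF_in − (336.0 + 912.8) = 1932.9 − 1249 = 684.1 kg P/yr.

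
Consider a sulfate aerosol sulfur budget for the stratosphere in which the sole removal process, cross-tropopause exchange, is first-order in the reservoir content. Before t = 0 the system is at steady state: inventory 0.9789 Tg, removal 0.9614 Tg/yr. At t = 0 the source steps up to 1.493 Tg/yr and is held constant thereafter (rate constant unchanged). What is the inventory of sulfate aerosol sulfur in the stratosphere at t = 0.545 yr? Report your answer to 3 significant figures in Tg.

1.20 Tg

Residence time τ = M₀/F₀ = 1.018 yr. The eventual steady state is M_∞ = M₀·(F₁/F₀) = 0.9789 × 1.493/0.9614 = 1.5202 Tg.
The anomaly ΔM(t) = M(t) − M_∞ decays as ΔM₀·e^(−t/τ) with ΔM₀ = 0.9789 − 1.5202 = −0.5413 Tg.
At t = 0.545 yr, e^(−t/τ) = e^(−0.5353) = 0.5855, so ΔM = −0.3169 Tg and M = 1.5202 − 0.3169 = 1.2032 Tg.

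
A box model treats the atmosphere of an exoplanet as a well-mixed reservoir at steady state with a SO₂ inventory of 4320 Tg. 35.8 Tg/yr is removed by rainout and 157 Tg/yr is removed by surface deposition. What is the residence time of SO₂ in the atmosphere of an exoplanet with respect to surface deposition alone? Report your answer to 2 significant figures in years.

Residence time with respect to a single sink: τ = M / F_sink.
τ = 4320 / 157 = 27.52 yr.

28 yr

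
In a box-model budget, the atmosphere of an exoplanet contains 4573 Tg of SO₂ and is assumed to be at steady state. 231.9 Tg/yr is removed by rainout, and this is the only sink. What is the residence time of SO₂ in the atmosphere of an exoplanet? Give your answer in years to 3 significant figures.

19.7 yr

τ = M / F = 4573 / 231.9 = 19.72 yr.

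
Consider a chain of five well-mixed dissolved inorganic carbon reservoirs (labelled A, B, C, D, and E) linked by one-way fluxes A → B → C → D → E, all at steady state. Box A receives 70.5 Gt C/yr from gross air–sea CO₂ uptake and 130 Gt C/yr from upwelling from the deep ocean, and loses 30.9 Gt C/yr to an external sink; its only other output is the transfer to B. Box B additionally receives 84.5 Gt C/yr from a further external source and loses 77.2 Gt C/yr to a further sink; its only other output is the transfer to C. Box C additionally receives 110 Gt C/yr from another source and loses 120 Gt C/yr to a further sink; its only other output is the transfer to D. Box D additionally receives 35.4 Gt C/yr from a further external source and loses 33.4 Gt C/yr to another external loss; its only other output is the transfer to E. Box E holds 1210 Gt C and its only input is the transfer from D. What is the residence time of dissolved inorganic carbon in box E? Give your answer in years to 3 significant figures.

7.16 yr

Box A: F(A→B) = (70.5 + 130) − 30.9 = 169.60 Gt C/yr.
Box B: F(B→C) = (169.60 + 84.5) − 77.2 = 176.90 Gt C/yr.
Box C: F(C→D) = (176.90 + 110) − 120 = 166.90 Gt C/yr.
Box D: F(D→E) = (166.90 + 35.4) − 33.4 = 168.90 Gt C/yr.
Box E throughput = its input = 168.90 Gt C/yr; τ = 1210 / 168.90 = 7.164 yr.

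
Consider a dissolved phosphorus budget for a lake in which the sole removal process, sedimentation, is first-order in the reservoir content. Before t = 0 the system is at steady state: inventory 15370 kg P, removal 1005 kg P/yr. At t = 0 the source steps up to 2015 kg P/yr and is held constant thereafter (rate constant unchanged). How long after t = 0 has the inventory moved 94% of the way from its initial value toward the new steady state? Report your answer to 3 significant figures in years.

43.0 yr

τ = M₀/F₀ = 15370/1005 = 15.29 yr.
The remaining gap fraction is e^(−t/τ); 94% covered ⇒ e^(−t/τ) = 0.0600.
t = −τ ln(0.0600) = 15.29 × 2.813 = 43.03 yr.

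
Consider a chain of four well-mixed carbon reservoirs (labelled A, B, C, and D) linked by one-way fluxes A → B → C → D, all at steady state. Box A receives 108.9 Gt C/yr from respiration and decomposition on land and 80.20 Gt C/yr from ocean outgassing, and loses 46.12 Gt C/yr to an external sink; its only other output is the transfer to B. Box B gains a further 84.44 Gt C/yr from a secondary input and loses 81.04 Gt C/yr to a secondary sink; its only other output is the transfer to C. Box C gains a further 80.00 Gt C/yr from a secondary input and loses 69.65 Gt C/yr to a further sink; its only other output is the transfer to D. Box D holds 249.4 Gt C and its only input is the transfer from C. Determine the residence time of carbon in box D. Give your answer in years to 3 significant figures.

1.59 yr

Box A: F(A→B) = (108.9 + 80.20) − 46.12 = 142.98 Gt C/yr.
Box B: F(B→C) = (142.98 + 84.44) − 81.04 = 146.38 Gt C/yr.
Box C: F(C→D) = (146.38 + 80.00) − 69.65 = 156.73 Gt C/yr.
Box D throughput = its input = 156.73 Gt C/yr; τ = 249.4 / 156.73 = 1.591 yr.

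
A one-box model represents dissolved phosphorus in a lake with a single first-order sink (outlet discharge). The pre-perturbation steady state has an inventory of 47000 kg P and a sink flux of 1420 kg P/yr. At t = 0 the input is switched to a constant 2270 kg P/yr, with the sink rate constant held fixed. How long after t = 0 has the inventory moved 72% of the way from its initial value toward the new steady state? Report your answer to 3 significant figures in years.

42.1 yr

τ = M₀/F₀ = 47000/1420 = 33.10 yr.
The remaining gap fraction is e^(−t/τ); 72% covered ⇒ e^(−t/τ) = 0.280.
t = −τ ln(0.280) = 33.10 × 1.273 = 42.13 yr.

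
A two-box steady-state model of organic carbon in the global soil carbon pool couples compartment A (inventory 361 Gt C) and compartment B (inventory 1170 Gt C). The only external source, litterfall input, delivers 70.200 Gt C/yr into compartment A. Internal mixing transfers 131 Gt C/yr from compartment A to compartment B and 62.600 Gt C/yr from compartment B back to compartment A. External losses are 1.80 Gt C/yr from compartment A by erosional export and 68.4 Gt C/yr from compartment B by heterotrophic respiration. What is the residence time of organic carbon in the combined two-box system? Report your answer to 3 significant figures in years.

For the system as a whole, the A↔B exchange is internal and contributes nothing to the throughput; only the external sinks remove mass.
M_total = 361 + 1170 = 1531.0 Gt C.
ΣF_external_out = 1.80 + 68.4 = 70.200 Gt C/yr.
τ = M_total / ΣF_ext = 1531.0 / 70.200 = 21.81 yr.

21.8 yr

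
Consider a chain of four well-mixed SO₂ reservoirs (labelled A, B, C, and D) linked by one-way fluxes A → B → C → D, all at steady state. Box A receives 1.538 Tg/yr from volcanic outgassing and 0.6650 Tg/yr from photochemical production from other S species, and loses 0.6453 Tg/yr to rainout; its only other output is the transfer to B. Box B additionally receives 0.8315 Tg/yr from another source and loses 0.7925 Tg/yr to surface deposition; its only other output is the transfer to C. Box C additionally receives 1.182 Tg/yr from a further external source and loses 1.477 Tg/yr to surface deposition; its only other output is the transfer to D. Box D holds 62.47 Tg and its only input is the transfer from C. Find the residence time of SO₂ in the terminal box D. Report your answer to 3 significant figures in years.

Box A: F(A→B) = (1.538 + 0.6650) − 0.6453 = 1.5577 Tg/yr.
Box B: F(B→C) = (1.5577 + 0.8315) − 0.7925 = 1.5967 Tg/yr.
Box C: F(C→D) = (1.5967 + 1.182) − 1.477 = 1.3017 Tg/yr.
Box D throughput = its input = 1.3017 Tg/yr; τ = 62.47 / 1.3017 = 47.99 yr.

48.0 yr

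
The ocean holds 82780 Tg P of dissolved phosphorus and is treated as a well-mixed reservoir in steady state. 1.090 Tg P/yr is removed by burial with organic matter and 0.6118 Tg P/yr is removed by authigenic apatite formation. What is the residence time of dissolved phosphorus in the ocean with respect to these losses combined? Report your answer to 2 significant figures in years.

Total removal = 1.090 + 0.6118 = 1.7018 Tg P/yr.
τ = M / ΣF_out = 82780 / 1.7018 = 48640 yr.

49000 yr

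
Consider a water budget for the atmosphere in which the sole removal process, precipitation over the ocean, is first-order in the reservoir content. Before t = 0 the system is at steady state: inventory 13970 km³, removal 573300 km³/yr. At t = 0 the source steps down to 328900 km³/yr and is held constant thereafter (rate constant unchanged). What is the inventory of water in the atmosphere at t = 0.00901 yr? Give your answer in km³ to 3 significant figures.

12100 km³

τ = M₀/F₀ = 13970/573300 = 0.02437 yr; rate constant k = 1/τ.
New steady state M_∞ = F₁/k = F₁·τ = 328900 × 0.02437 = 8014.5 km³.
M(t) = M_∞ + (M₀ − M_∞)·e^(−t/τ); t/τ = 0.00901/0.02437 = 0.3698, so e^(−t/τ) = 0.6909.
M(t) = 8014.5 + 5955 × 0.6909 = 12129 km³.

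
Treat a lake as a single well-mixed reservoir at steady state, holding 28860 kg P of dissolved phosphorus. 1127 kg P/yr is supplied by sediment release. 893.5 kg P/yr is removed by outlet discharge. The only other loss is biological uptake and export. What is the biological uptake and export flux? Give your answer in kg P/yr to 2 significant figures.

230 kg P/yr

At steady state ΣF_in = ΣF_out.
ΣF_in = 1127.0 kg P/yr.
Biological uptake and export flux = ΣF_in − (893.5) = 1127.0 − 893.5 = 233.5 kg P/yr.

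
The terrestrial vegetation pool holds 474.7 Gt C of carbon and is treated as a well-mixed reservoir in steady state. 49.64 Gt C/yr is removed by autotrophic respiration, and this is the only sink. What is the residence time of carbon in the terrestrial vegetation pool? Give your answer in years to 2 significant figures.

τ = M / F = 474.7 / 49.64 = 9.563 yr.

9.6 yr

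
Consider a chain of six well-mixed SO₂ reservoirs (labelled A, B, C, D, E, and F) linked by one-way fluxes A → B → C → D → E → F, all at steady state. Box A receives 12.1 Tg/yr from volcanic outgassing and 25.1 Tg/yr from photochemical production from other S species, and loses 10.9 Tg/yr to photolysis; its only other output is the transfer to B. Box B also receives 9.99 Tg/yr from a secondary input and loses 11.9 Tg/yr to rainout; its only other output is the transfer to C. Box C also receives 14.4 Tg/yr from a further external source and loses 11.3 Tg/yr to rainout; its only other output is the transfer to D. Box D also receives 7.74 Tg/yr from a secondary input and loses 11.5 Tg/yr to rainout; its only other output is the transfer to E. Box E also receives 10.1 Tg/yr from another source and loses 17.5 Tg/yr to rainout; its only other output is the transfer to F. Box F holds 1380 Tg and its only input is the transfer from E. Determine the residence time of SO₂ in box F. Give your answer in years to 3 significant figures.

84.5 yr

Box A: F(A→B) = (12.1 + 25.1) − 10.9 = 26.300 Tg/yr.
Box B: F(B→C) = (26.300 + 9.99) − 11.9 = 24.390 Tg/yr.
Box C: F(C→D) = (24.390 + 14.4) − 11.3 = 27.490 Tg/yr.
Box D: F(D→E) = (27.490 + 7.74) − 11.5 = 23.730 Tg/yr.
Box E: F(E→F) = (23.730 + 10.1) − 17.5 = 16.330 Tg/yr.
Box F throughput = its input = 16.330 Tg/yr; τ = 1380 / 16.330 = 84.51 yr.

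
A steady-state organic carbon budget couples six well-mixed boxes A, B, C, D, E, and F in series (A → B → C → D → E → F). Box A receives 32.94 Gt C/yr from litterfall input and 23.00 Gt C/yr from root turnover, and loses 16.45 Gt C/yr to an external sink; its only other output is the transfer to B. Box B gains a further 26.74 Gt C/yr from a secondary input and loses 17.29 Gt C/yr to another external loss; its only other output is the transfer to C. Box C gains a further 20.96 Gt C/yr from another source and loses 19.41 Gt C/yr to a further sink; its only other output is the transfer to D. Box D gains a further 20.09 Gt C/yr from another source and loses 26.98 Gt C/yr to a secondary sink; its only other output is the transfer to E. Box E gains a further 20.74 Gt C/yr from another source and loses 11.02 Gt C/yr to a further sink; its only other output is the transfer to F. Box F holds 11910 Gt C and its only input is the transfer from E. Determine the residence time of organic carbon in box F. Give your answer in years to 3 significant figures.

Box A: F(A→B) = (32.94 + 23.00) − 16.45 = 39.490 Gt C/yr.
Box B: F(B→C) = (39.490 + 26.74) − 17.29 = 48.940 Gt C/yr.
Box C: F(C→D) = (48.940 + 20.96) − 19.41 = 50.490 Gt C/yr.
Box D: F(D→E) = (50.490 + 20.09) − 26.98 = 43.600 Gt C/yr.
Box E: F(E→F) = (43.600 + 20.74) − 11.02 = 53.320 Gt C/yr.
Box F throughput = its input = 53.320 Gt C/yr; τ = 11910 / 53.320 = 223.4 yr.

223 yr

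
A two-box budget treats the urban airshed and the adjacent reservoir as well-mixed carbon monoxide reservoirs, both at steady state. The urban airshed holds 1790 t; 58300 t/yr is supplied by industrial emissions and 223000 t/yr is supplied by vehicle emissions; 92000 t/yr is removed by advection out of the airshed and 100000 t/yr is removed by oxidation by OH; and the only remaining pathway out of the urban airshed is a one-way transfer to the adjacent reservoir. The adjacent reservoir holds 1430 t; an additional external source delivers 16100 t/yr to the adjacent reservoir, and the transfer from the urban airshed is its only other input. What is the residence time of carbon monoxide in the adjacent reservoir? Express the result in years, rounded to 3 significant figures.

0.0136 yr

Balance the urban airshed: ΣF_in = 58300 + 223000 = 281300 t/yr.
Transfer to the adjacent reservoir = ΣF_in − (92000 + 100000) = 89300 t/yr.
Total input to the adjacent reservoir = 89300 + 16100 = 105400 t/yr; at steady state this equals its total output.
τ = M / F = 1430 / 105400 = 0.01357 yr.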